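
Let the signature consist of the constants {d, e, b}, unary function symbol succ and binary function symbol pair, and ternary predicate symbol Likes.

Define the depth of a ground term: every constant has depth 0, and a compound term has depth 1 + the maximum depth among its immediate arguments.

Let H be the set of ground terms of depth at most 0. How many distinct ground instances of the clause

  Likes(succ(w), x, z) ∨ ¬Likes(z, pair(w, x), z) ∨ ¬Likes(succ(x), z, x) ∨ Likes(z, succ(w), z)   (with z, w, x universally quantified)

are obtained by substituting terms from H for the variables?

27

Ground terms of depth ≤ 0:
  Count level by level. With function symbols succ/1, pair/2, the terms of depth ≤ k are the 3 constants together with each function applied to depth-≤(k−1) tuples, so N_k = 3 + N_{k-1} + N_{k-1}^2.
  N_0 = 3
  Explicitly: d, e, b.
So there are 3 ground terms available for substitution.
The body mentions every one of the 3 quantified variables; since ground terms form a free algebra, no two substitutions collapse to the same formula.
Number of ground instances = 3^3 = 27.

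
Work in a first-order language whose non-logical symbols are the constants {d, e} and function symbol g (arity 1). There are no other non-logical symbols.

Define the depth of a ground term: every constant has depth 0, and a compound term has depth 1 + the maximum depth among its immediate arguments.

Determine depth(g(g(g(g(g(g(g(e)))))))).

depth(g(e)) = 1 + depth(e) = 1 + 0 = 1
depth(g(g(e))) = 1 + depth(g(e)) = 1 + 1 = 2
depth(g(g(g(e)))) = 1 + depth(g(g(e))) = 1 + 2 = 3
depth(g(g(g(g(e))))) = 1 + depth(g(g(g(e)))) = 1 + 3 = 4
depth(g(g(g(g(g(e)))))) = 1 + depth(g(g(g(g(e))))) = 1 + 4 = 5
depth(g(g(g(g(g(g(e))))))) = 1 + depth(g(g(g(g(g(e)))))) = 1 + 5 = 6
depth(g(g(g(g(g(g(g(e)))))))) = 1 + depth(g(g(g(g(g(g(e))))))) = 1 + 6 = 7

7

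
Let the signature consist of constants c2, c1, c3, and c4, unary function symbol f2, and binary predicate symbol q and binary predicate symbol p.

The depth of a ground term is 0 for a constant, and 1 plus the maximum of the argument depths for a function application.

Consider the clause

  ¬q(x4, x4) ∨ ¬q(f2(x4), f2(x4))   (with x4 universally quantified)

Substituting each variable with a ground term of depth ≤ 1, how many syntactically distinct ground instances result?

8

Ground terms of depth ≤ 1:
  Count level by level. With function symbols f2/1, the terms of depth ≤ k are the 4 constants together with each function applied to depth-≤(k−1) tuples, so N_k = 4 + N_{k-1}.
  N_0 = 4
  N_1 = 4 + 4 = 8
So there are 8 ground terms available for substitution.
The body mentions the single quantified variable x4; since ground terms form a free algebra, no two substitutions collapse to the same formula.
Number of ground instances = 8.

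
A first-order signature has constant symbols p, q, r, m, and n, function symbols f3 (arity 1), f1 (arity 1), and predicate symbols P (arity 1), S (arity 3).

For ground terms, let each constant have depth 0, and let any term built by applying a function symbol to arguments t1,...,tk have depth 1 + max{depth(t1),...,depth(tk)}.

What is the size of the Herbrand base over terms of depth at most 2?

First count ground terms of depth ≤ 2.
Let N_k = |{terms of depth ≤ k}|. Then N_0 = 5 and N_k = 5 + N_{k-1} + N_{k-1} for k ≥ 1 (one summand per function symbol, arity giving the exponent).
N_0 = 5
N_1 = 5 + 5 + 5 = 15
N_2 = 5 + 15 + 15 = 35
So |H| = 35.
Each predicate of arity r yields |H|^r ground atoms (one per choice of an r-tuple from H):
  P: 35;  S: 35^3 = 42875
Total ground atoms: 35 + 42875 = 42910.

42910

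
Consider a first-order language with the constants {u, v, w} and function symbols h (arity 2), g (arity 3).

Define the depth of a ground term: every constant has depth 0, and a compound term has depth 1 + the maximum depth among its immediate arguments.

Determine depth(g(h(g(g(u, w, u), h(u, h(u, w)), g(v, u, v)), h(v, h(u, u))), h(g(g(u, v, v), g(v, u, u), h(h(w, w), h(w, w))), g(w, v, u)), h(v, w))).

depth(g(u, w, u)) = 1 + max(0, 0, 0) = 1
depth(h(u, w)) = 1 + max(0, 0) = 1
depth(h(u, h(u, w))) = 1 + max(0, 1) = 2
depth(g(v, u, v)) = 1 + max(0, 0, 0) = 1
depth(g(g(u, w, u), h(u, h(u, w)), g(v, u, v))) = 1 + max(1, 2, 1) = 3
depth(h(u, u)) = 1 + max(0, 0) = 1
depth(h(v, h(u, u))) = 1 + max(0, 1) = 2
depth(h(g(g(u, w, u), h(u, h(u, w)), g(v, u, v)), h(v, h(u, u)))) = 1 + max(3, 2) = 4
depth(g(u, v, v)) = 1 + max(0, 0, 0) = 1
depth(g(v, u, u)) = 1 + max(0, 0, 0) = 1
depth(h(w, w)) = 1 + max(0, 0) = 1
depth(h(h(w, w), h(w, w))) = 1 + max(1, 1) = 2
depth(g(g(u, v, v), g(v, u, u), h(h(w, w), h(w, w)))) = 1 + max(1, 1, 2) = 3
depth(g(w, v, u)) = 1 + max(0, 0, 0) = 1
depth(h(g(g(u, v, v), g(v, u, u), h(h(w, w), h(w, w))), g(w, v, u))) = 1 + max(3, 1) = 4
depth(h(v, w)) = 1 + max(0, 0) = 1
depth(g(h(g(g(u, w, u), h(u, h(u, w)), g(v, u, v)), h(v, h(u, u))), h(g(g(u, v, v), g(v, u, u), h(h(w, w), h(w, w))), g(w, v, u)), h(v, w))) = 1 + max(4, 4, 1) = 5

5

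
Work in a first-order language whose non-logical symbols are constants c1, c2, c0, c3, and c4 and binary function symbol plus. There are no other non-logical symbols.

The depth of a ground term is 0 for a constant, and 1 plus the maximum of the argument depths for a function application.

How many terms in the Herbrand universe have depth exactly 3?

818125

Write N_k for the number of ground terms of depth ≤ k. A term of depth ≤ k is either a constant or a function symbol applied to arguments of depth ≤ k−1, so N_k = 5 + N_{k-1}^2.
N_0 = 5
N_1 = 5 + 5^2 = 30
N_2 = 5 + 30^2 = 905
N_3 = 5 + 905^2 = 819030
Terms of depth exactly 3: N_3 − N_2 = 819030 − 905 = 818125.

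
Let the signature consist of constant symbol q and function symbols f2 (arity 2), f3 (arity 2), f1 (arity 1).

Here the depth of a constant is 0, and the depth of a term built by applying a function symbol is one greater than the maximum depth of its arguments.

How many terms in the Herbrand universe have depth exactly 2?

Let N_k = |{terms of depth ≤ k}|. Then N_0 = 1 and N_k = 1 + N_{k-1}^2 + N_{k-1}^2 + N_{k-1} for k ≥ 1 (one summand per function symbol, arity giving the exponent).
N_0 = 1
N_1 = 1 + 1^2 + 1^2 + 1 = 4
N_2 = 1 + 4^2 + 4^2 + 4 = 37
Terms of depth exactly 2: N_2 − N_1 = 37 − 4 = 33.

33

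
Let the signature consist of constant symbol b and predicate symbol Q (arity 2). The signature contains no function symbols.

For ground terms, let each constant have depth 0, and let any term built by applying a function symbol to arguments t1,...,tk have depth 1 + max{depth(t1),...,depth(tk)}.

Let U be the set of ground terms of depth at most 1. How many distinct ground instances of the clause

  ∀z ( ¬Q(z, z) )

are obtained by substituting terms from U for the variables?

Ground terms of depth ≤ 1:
  With no function symbols every ground term is a constant, so there is exactly 1 ground term at every depth bound.
  N_0 = 1
  N_1 = 1
So there is exactly 1 ground term available for substitution.
The variable z ranges independently over the available ground terms, and distinct assignments produce distinct instances.
Number of ground instances = 1.

1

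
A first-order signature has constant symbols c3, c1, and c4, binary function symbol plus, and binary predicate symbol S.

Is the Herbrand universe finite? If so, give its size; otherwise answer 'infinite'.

infinite

The signature has at least one function symbol (plus, arity 2) and at least one constant (c3).
Iterating plus gives infinitely many distinct ground terms: c3, plus(c3, c3), plus(plus(c3, c3), plus(c3, c3)), ...
So the Herbrand universe is infinite.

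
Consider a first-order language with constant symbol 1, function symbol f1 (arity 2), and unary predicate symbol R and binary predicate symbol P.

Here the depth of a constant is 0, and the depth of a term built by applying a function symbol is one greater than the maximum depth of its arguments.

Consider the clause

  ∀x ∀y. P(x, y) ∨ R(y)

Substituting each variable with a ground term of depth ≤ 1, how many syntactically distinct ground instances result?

4

Ground terms of depth ≤ 1:
  Count level by level. With function symbols f1/2, the terms of depth ≤ k are the 1 constant together with each function applied to depth-≤(k−1) tuples, so N_k = 1 + N_{k-1}^2.
  N_0 = 1
  N_1 = 1 + 1^2 = 2
So there are 2 ground terms available for substitution.
The clause has 2 distinct variables (x, y), each appearing in the body. In the free term algebra distinct substitutions yield syntactically distinct ground instances.
Number of ground instances = 2^2 = 4.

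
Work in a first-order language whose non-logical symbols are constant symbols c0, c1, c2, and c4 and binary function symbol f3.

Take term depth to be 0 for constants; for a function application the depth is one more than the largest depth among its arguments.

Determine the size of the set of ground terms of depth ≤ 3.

Count level by level. With function symbols f3/2, the terms of depth ≤ k are the 4 constants together with each function applied to depth-≤(k−1) tuples, so N_k = 4 + N_{k-1}^2.
N_0 = 4
N_1 = 4 + 4^2 = 20
N_2 = 4 + 20^2 = 404
N_3 = 4 + 404^2 = 163220

163220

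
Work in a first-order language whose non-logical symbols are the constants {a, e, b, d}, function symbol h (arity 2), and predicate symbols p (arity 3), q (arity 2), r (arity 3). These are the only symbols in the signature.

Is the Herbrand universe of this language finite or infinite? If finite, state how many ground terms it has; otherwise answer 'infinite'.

The signature has at least one function symbol (h, arity 2) and at least one constant (a).
Iterating h gives infinitely many distinct ground terms: a, h(a, a), h(h(a, a), h(a, a)), ...
So the Herbrand universe is infinite.

infinite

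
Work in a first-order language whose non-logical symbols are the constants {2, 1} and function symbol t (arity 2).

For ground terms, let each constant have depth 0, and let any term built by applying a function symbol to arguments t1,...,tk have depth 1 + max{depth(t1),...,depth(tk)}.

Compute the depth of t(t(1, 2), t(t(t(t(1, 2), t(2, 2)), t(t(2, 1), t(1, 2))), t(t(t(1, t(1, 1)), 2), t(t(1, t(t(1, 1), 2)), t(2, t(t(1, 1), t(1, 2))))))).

7

depth(t(1, 2)) = 1 + max(0, 0) = 1
depth(t(2, 2)) = 1 + max(0, 0) = 1
depth(t(t(1, 2), t(2, 2))) = 1 + max(1, 1) = 2
depth(t(2, 1)) = 1 + max(0, 0) = 1
depth(t(t(2, 1), t(1, 2))) = 1 + max(1, 1) = 2
depth(t(t(t(1, 2), t(2, 2)), t(t(2, 1), t(1, 2)))) = 1 + max(2, 2) = 3
depth(t(1, 1)) = 1 + max(0, 0) = 1
depth(t(1, t(1, 1))) = 1 + max(0, 1) = 2
depth(t(t(1, t(1, 1)), 2)) = 1 + max(2, 0) = 3
depth(t(t(1, 1), 2)) = 1 + max(1, 0) = 2
depth(t(1, t(t(1, 1), 2))) = 1 + max(0, 2) = 3
depth(t(t(1, 1), t(1, 2))) = 1 + max(1, 1) = 2
depth(t(2, t(t(1, 1), t(1, 2)))) = 1 + max(0, 2) = 3
depth(t(t(1, t(t(1, 1), 2)), t(2, t(t(1, 1), t(1, 2))))) = 1 + max(3, 3) = 4
depth(t(t(t(1, t(1, 1)), 2), t(t(1, t(t(1, 1), 2)), t(2, t(t(1, 1), t(1, 2)))))) = 1 + max(3, 4) = 5
depth(t(t(t(t(1, 2), t(2, 2)), t(t(2, 1), t(1, 2))), t(t(t(1, t(1, 1)), 2), t(t(1, t(t(1, 1), 2)), t(2, t(t(1, 1), t(1, 2))))))) = 1 + max(3, 5) = 6
depth(t(t(1, 2), t(t(t(t(1, 2), t(2, 2)), t(t(2, 1), t(1, 2))), t(t(t(1, t(1, 1)), 2), t(t(1, t(t(1, 1), 2)), t(2, t(t(1, 1), t(1, 2)))))))) = 1 + max(1, 6) = 7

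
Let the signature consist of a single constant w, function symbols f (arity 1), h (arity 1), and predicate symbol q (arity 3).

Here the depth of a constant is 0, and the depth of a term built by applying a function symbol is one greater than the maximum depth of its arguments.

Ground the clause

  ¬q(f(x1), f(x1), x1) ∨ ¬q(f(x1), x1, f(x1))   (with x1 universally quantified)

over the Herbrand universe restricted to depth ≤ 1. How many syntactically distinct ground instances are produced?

Ground terms of depth ≤ 1:
  If N_k denotes the number of depth-≤k ground terms, the 1 constant gives N_0 = 1, and each function symbol of arity r contributes N_{k-1}^r new terms at level k: N_k = 1 + N_{k-1} + N_{k-1}.
  N_0 = 1
  N_1 = 1 + 1 + 1 = 3
So there are 3 ground terms available for substitution.
The clause has 1 distinct variable (x1), which appears in the body. In the free term algebra distinct substitutions yield syntactically distinct ground instances.
Number of ground instances = 3.

3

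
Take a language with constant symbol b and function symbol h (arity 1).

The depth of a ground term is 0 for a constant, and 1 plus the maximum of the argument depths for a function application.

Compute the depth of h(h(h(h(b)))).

4

depth(h(b)) = 1 + depth(b) = 1 + 0 = 1
depth(h(h(b))) = 1 + depth(h(b)) = 1 + 1 = 2
depth(h(h(h(b)))) = 1 + depth(h(h(b))) = 1 + 2 = 3
depth(h(h(h(h(b))))) = 1 + depth(h(h(h(b)))) = 1 + 3 = 4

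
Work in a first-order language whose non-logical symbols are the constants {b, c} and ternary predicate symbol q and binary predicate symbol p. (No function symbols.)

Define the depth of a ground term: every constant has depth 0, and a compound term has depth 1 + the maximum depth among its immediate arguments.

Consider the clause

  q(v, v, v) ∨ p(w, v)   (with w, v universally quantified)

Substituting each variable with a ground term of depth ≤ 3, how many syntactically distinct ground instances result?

Ground terms of depth ≤ 3:
  With no function symbols every ground term is a constant, so there are exactly 2 ground terms at every depth bound.
  N_0 = 2
  N_1 = 2
  N_2 = 2
  N_3 = 2
So there are 2 ground terms available for substitution.
The clause has 2 distinct variables (w, v), each appearing in the body. In the free term algebra distinct substitutions yield syntactically distinct ground instances.
Number of ground instances = 2^2 = 4.

4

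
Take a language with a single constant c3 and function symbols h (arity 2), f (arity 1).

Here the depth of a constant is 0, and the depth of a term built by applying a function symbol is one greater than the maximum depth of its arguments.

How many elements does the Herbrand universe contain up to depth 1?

Let N_k = |{terms of depth ≤ k}|. Then N_0 = 1 and N_k = 1 + N_{k-1}^2 + N_{k-1} for k ≥ 1 (one summand per function symbol, arity giving the exponent).
N_0 = 1
N_1 = 1 + 1^2 + 1 = 3
Explicitly: c3, h(c3, c3), f(c3).

3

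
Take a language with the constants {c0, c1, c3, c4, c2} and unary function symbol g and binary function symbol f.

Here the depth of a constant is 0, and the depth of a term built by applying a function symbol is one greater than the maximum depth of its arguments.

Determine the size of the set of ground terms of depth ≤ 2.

1265

Write N_k for the number of ground terms of depth ≤ k. A term of depth ≤ k is either a constant or a function symbol applied to arguments of depth ≤ k−1, so N_k = 5 + N_{k-1} + N_{k-1}^2.
N_0 = 5
N_1 = 5 + 5 + 5^2 = 35
N_2 = 5 + 35 + 35^2 = 1265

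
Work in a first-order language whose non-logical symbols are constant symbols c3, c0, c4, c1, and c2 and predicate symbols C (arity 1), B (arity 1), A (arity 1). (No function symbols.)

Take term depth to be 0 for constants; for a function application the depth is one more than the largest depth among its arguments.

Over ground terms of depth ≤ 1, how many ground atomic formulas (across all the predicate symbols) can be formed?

15

First count ground terms of depth ≤ 1.
With no function symbols every ground term is a constant, so there are exactly 5 ground terms at every depth bound.
N_0 = 5
N_1 = 5
Explicitly: c3, c0, c4, c1, c2.
So |H| = 5.
Each predicate of arity r yields |H|^r ground atoms (one per choice of an r-tuple from H):
  C: 5;  B: 5;  A: 5
Total ground atoms: 5 + 5 + 5 = 15.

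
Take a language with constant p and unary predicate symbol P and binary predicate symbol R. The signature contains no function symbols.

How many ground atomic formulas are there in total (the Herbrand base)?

With no function symbols, the Herbrand universe is just the 1 constant.
Ground atoms per predicate: P: 1, R: 1^2 = 1.
Herbrand base size = 1 + 1 = 2.

2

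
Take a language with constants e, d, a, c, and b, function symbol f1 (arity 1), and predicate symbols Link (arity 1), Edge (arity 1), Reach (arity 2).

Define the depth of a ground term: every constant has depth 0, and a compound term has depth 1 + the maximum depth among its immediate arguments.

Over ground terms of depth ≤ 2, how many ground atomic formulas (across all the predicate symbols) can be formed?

255

First count ground terms of depth ≤ 2.
If N_k denotes the number of depth-≤k ground terms, the 5 constants give N_0 = 5, and each function symbol of arity r contributes N_{k-1}^r new terms at level k: N_k = 5 + N_{k-1}.
N_0 = 5
N_1 = 5 + 5 = 10
N_2 = 5 + 10 = 15
So |H| = 15.
For each predicate symbol, the number of ground atoms is |H| raised to its arity; summing:
  Link: 15;  Edge: 15;  Reach: 15^2 = 225
Total ground atoms: 15 + 15 + 225 = 255.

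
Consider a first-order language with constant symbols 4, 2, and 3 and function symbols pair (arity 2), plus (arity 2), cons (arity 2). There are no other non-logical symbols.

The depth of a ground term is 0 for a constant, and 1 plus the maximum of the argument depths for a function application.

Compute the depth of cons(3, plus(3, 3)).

depth(plus(3, 3)) = 1 + max(0, 0) = 1
depth(cons(3, plus(3, 3))) = 1 + max(0, 1) = 2

2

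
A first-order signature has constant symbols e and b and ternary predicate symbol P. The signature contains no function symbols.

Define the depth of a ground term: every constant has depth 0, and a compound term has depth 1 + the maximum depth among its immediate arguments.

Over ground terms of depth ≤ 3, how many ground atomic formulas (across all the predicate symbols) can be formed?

8

First count ground terms of depth ≤ 3.
With no function symbols every ground term is a constant, so there are exactly 2 ground terms at every depth bound.
N_0 = 2
N_1 = 2
N_2 = 2
N_3 = 2
Explicitly: e, b.
So |H| = 2.
Ground atoms are formed by filling each argument slot of a predicate with a term from H, so an r-ary predicate gives |H|^r atoms:
  P: 2^3 = 8
Total ground atoms: 8.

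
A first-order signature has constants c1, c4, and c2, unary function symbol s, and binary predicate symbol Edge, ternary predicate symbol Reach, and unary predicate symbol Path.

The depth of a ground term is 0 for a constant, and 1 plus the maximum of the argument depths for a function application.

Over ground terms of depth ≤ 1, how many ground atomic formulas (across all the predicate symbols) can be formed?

258

First count ground terms of depth ≤ 1.
Count level by level. With function symbols s/1, the terms of depth ≤ k are the 3 constants together with each function applied to depth-≤(k−1) tuples, so N_k = 3 + N_{k-1}.
N_0 = 3
N_1 = 3 + 3 = 6
Explicitly: c1, c4, c2, s(c1), s(c4), s(c2).
So |H| = 6.
Ground atoms are formed by filling each argument slot of a predicate with a term from H, so an r-ary predicate gives |H|^r atoms:
  Edge: 6^2 = 36;  Reach: 6^3 = 216;  Path: 6
Total ground atoms: 36 + 216 + 6 = 258.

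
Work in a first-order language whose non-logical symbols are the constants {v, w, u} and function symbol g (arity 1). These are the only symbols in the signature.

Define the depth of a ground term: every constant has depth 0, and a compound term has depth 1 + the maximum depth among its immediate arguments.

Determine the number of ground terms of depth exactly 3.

3

Let N_k = |{terms of depth ≤ k}|. Then N_0 = 3 and N_k = 3 + N_{k-1} for k ≥ 1 (one summand per function symbol, arity giving the exponent).
N_0 = 3
N_1 = 3 + 3 = 6
N_2 = 3 + 6 = 9
N_3 = 3 + 9 = 12
Terms of depth exactly 3: N_3 − N_2 = 12 − 9 = 3.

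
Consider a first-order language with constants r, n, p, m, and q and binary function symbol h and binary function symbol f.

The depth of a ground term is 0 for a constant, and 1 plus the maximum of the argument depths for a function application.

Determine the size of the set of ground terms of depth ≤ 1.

Count level by level. With function symbols h/2, f/2, the terms of depth ≤ k are the 5 constants together with each function applied to depth-≤(k−1) tuples, so N_k = 5 + N_{k-1}^2 + N_{k-1}^2.
N_0 = 5
N_1 = 5 + 5^2 + 5^2 = 55

55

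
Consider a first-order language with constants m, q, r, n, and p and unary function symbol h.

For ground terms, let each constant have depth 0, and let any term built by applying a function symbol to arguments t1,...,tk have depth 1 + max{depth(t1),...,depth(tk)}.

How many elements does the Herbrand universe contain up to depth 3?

20

Count level by level. With function symbols h/1, the terms of depth ≤ k are the 5 constants together with each function applied to depth-≤(k−1) tuples, so N_k = 5 + N_{k-1}.
N_0 = 5
N_1 = 5 + 5 = 10
N_2 = 5 + 10 = 15
N_3 = 5 + 15 = 20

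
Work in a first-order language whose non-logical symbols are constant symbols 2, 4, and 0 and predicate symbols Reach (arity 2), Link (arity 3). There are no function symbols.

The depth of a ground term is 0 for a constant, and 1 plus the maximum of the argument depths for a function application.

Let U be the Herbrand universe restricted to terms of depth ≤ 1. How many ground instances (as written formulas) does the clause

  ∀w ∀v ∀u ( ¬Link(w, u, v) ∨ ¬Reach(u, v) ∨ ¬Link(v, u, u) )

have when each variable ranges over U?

Ground terms of depth ≤ 1:
  With no function symbols every ground term is a constant, so there are exactly 3 ground terms at every depth bound.
  N_0 = 3
  N_1 = 3
  Explicitly: 2, 4, 0.
So there are 3 ground terms available for substitution.
The body mentions every one of the 3 quantified variables; since ground terms form a free algebra, no two substitutions collapse to the same formula.
Number of ground instances = 3^3 = 27.

27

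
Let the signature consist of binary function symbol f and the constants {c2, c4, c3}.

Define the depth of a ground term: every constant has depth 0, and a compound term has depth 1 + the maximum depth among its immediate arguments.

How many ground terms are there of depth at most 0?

Let N_k count ground terms of depth at most k. Each non-constant term of depth ≤ k is some function symbol applied to depth-≤(k−1) arguments, giving N_k = 3 + N_{k-1}^2.
N_0 = 3

3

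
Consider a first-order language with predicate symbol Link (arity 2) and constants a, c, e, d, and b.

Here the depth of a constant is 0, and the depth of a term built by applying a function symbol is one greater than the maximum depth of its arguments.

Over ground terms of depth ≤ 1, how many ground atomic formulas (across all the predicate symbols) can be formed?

First count ground terms of depth ≤ 1.
With no function symbols every ground term is a constant, so there are exactly 5 ground terms at every depth bound.
N_0 = 5
N_1 = 5
Explicitly: a, c, e, d, b.
So |H| = 5.
Each predicate of arity r yields |H|^r ground atoms (one per choice of an r-tuple from H):
  Link: 5^2 = 25
Total ground atoms: 25.

25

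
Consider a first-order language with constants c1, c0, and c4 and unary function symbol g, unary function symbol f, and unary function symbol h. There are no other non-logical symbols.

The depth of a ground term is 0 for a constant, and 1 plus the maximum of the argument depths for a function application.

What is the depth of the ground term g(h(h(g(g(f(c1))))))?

depth(f(c1)) = 1 + depth(c1) = 1 + 0 = 1
depth(g(f(c1))) = 1 + depth(f(c1)) = 1 + 1 = 2
depth(g(g(f(c1)))) = 1 + depth(g(f(c1))) = 1 + 2 = 3
depth(h(g(g(f(c1))))) = 1 + depth(g(g(f(c1)))) = 1 + 3 = 4
depth(h(h(g(g(f(c1)))))) = 1 + depth(h(g(g(f(c1))))) = 1 + 4 = 5
depth(g(h(h(g(g(f(c1))))))) = 1 + depth(h(h(g(g(f(c1)))))) = 1 + 5 = 6

6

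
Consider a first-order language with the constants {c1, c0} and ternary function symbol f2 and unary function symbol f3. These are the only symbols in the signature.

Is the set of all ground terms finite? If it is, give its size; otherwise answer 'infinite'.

The signature has at least one function symbol (f2, arity 3) and at least one constant (c1).
Iterating f2 gives infinitely many distinct ground terms: c1, f2(c1, c1, c1), f2(f2(c1, c1, c1), f2(c1, c1, c1), f2(c1, c1, c1)), ...
So the Herbrand universe is infinite.

infinite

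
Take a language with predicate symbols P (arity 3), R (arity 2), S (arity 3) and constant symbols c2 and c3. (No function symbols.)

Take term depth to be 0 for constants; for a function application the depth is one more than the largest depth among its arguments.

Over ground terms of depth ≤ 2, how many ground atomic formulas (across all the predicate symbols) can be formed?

20

First count ground terms of depth ≤ 2.
With no function symbols every ground term is a constant, so there are exactly 2 ground terms at every depth bound.
N_0 = 2
N_1 = 2
N_2 = 2
Explicitly: c2, c3.
So |H| = 2.
Each predicate of arity r yields |H|^r ground atoms (one per choice of an r-tuple from H):
  P: 2^3 = 8;  R: 2^2 = 4;  S: 2^3 = 8
Total ground atoms: 8 + 4 + 8 = 20.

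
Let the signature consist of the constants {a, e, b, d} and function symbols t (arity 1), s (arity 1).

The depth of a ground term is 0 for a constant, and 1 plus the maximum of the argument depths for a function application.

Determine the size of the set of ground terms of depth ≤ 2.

28

Write N_k for the number of ground terms of depth ≤ k. A term of depth ≤ k is either a constant or a function symbol applied to arguments of depth ≤ k−1, so N_k = 4 + N_{k-1} + N_{k-1}.
N_0 = 4
N_1 = 4 + 4 + 4 = 12
N_2 = 4 + 12 + 12 = 28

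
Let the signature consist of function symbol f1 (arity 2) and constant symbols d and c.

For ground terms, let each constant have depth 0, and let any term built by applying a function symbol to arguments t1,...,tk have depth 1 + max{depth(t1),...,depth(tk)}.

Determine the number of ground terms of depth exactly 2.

If N_k denotes the number of depth-≤k ground terms, the 2 constants give N_0 = 2, and each function symbol of arity r contributes N_{k-1}^r new terms at level k: N_k = 2 + N_{k-1}^2.
N_0 = 2
N_1 = 2 + 2^2 = 6
N_2 = 2 + 6^2 = 38
Terms of depth exactly 2: N_2 − N_1 = 38 − 6 = 32.

32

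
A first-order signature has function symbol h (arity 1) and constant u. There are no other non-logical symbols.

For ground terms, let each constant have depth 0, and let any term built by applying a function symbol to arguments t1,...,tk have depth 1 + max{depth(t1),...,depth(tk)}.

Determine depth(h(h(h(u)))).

3

depth(h(u)) = 1 + depth(u) = 1 + 0 = 1
depth(h(h(u))) = 1 + depth(h(u)) = 1 + 1 = 2
depth(h(h(h(u)))) = 1 + depth(h(h(u))) = 1 + 2 = 3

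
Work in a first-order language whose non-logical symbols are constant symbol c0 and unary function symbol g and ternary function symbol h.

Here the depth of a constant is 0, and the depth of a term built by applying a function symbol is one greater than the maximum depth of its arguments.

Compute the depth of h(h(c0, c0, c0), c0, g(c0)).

depth(h(c0, c0, c0)) = 1 + max(0, 0, 0) = 1
depth(g(c0)) = 1 + depth(c0) = 1 + 0 = 1
depth(h(h(c0, c0, c0), c0, g(c0))) = 1 + max(1, 0, 1) = 2

2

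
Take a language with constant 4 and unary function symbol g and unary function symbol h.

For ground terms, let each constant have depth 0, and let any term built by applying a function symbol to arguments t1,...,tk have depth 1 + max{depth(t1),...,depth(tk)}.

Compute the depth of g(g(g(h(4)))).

4

depth(h(4)) = 1 + depth(4) = 1 + 0 = 1
depth(g(h(4))) = 1 + depth(h(4)) = 1 + 1 = 2
depth(g(g(h(4)))) = 1 + depth(g(h(4))) = 1 + 2 = 3
depth(g(g(g(h(4))))) = 1 + depth(g(g(h(4)))) = 1 + 3 = 4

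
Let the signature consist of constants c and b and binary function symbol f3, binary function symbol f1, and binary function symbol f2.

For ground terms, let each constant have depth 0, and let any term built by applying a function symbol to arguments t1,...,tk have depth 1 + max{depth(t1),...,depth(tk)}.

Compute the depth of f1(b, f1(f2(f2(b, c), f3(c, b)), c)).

depth(f2(b, c)) = 1 + max(0, 0) = 1
depth(f3(c, b)) = 1 + max(0, 0) = 1
depth(f2(f2(b, c), f3(c, b))) = 1 + max(1, 1) = 2
depth(f1(f2(f2(b, c), f3(c, b)), c)) = 1 + max(2, 0) = 3
depth(f1(b, f1(f2(f2(b, c), f3(c, b)), c))) = 1 + max(0, 3) = 4

4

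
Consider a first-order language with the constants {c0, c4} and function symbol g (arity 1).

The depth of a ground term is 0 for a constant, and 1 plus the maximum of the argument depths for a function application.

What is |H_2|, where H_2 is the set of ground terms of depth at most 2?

6

Let N_k = |{terms of depth ≤ k}|. Then N_0 = 2 and N_k = 2 + N_{k-1} for k ≥ 1 (one summand per function symbol, arity giving the exponent).
N_0 = 2
N_1 = 2 + 2 = 4
N_2 = 2 + 4 = 6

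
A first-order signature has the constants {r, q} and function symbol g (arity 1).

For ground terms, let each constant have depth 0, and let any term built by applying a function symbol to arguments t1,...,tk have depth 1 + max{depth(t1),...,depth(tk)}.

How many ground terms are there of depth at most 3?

Let N_k = |{terms of depth ≤ k}|. Then N_0 = 2 and N_k = 2 + N_{k-1} for k ≥ 1 (one summand per function symbol, arity giving the exponent).
N_0 = 2
N_1 = 2 + 2 = 4
N_2 = 2 + 4 = 6
N_3 = 2 + 6 = 8

8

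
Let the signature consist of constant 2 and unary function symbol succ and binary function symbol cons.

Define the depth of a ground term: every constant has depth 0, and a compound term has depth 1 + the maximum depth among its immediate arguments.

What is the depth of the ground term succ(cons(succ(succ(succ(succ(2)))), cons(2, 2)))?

6

depth(succ(2)) = 1 + depth(2) = 1 + 0 = 1
depth(succ(succ(2))) = 1 + depth(succ(2)) = 1 + 1 = 2
depth(succ(succ(succ(2)))) = 1 + depth(succ(succ(2))) = 1 + 2 = 3
depth(succ(succ(succ(succ(2))))) = 1 + depth(succ(succ(succ(2)))) = 1 + 3 = 4
depth(cons(2, 2)) = 1 + max(0, 0) = 1
depth(cons(succ(succ(succ(succ(2)))), cons(2, 2))) = 1 + max(4, 1) = 5
depth(succ(cons(succ(succ(succ(succ(2)))), cons(2, 2)))) = 1 + depth(cons(succ(succ(succ(succ(2)))), cons(2, 2))) = 1 + 5 = 6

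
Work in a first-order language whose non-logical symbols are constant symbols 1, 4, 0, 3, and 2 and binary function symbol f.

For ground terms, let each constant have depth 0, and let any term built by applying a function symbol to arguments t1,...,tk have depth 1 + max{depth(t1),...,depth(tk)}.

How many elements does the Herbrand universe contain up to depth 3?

819030

Count level by level. With function symbols f/2, the terms of depth ≤ k are the 5 constants together with each function applied to depth-≤(k−1) tuples, so N_k = 5 + N_{k-1}^2.
N_0 = 5
N_1 = 5 + 5^2 = 30
N_2 = 5 + 30^2 = 905
N_3 = 5 + 905^2 = 819030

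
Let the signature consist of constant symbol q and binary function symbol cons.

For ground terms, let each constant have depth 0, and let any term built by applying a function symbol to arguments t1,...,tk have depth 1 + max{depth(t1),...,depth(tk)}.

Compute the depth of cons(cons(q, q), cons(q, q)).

2

depth(cons(q, q)) = 1 + max(0, 0) = 1
depth(cons(cons(q, q), cons(q, q))) = 1 + max(1, 1) = 2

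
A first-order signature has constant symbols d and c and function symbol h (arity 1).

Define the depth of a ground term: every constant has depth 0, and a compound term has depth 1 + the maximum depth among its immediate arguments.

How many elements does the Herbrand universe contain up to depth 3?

8

If N_k denotes the number of depth-≤k ground terms, the 2 constants give N_0 = 2, and each function symbol of arity r contributes N_{k-1}^r new terms at level k: N_k = 2 + N_{k-1}.
N_0 = 2
N_1 = 2 + 2 = 4
N_2 = 2 + 4 = 6
N_3 = 2 + 6 = 8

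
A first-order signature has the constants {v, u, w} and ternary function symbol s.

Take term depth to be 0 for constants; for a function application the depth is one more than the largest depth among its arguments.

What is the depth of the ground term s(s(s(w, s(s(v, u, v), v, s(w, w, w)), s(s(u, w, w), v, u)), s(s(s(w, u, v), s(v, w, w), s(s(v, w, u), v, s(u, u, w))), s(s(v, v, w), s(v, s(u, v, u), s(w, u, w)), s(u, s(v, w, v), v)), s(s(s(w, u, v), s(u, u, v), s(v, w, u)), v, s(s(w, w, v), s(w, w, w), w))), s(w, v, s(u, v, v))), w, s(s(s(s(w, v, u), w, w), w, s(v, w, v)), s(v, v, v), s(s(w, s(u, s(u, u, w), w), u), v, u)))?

6

depth(s(v, u, v)) = 1 + max(0, 0, 0) = 1
depth(s(w, w, w)) = 1 + max(0, 0, 0) = 1
depth(s(s(v, u, v), v, s(w, w, w))) = 1 + max(1, 0, 1) = 2
depth(s(u, w, w)) = 1 + max(0, 0, 0) = 1
depth(s(s(u, w, w), v, u)) = 1 + max(1, 0, 0) = 2
depth(s(w, s(s(v, u, v), v, s(w, w, w)), s(s(u, w, w), v, u))) = 1 + max(0, 2, 2) = 3
depth(s(w, u, v)) = 1 + max(0, 0, 0) = 1
depth(s(v, w, w)) = 1 + max(0, 0, 0) = 1
depth(s(v, w, u)) = 1 + max(0, 0, 0) = 1
depth(s(u, u, w)) = 1 + max(0, 0, 0) = 1
depth(s(s(v, w, u), v, s(u, u, w))) = 1 + max(1, 0, 1) = 2
depth(s(s(w, u, v), s(v, w, w), s(s(v, w, u), v, s(u, u, w)))) = 1 + max(1, 1, 2) = 3
depth(s(v, v, w)) = 1 + max(0, 0, 0) = 1
depth(s(u, v, u)) = 1 + max(0, 0, 0) = 1
depth(s(w, u, w)) = 1 + max(0, 0, 0) = 1
depth(s(v, s(u, v, u), s(w, u, w))) = 1 + max(0, 1, 1) = 2
depth(s(v, w, v)) = 1 + max(0, 0, 0) = 1
depth(s(u, s(v, w, v), v)) = 1 + max(0, 1, 0) = 2
depth(s(s(v, v, w), s(v, s(u, v, u), s(w, u, w)), s(u, s(v, w, v), v))) = 1 + max(1, 2, 2) = 3
depth(s(u, u, v)) = 1 + max(0, 0, 0) = 1
depth(s(s(w, u, v), s(u, u, v), s(v, w, u))) = 1 + max(1, 1, 1) = 2
depth(s(w, w, v)) = 1 + max(0, 0, 0) = 1
depth(s(s(w, w, v), s(w, w, w), w)) = 1 + max(1, 1, 0) = 2
depth(s(s(s(w, u, v), s(u, u, v), s(v, w, u)), v, s(s(w, w, v), s(w, w, w), w))) = 1 + max(2, 0, 2) = 3
depth(s(s(s(w, u, v), s(v, w, w), s(s(v, w, u), v, s(u, u, w))), s(s(v, v, w), s(v, s(u, v, u), s(w, u, w)), s(u, s(v, w, v), v)), s(s(s(w, u, v), s(u, u, v), s(v, w, u)), v, s(s(w, w, v), s(w, w, w), w)))) = 1 + max(3, 3, 3) = 4
depth(s(u, v, v)) = 1 + max(0, 0, 0) = 1
depth(s(w, v, s(u, v, v))) = 1 + max(0, 0, 1) = 2
depth(s(s(w, s(s(v, u, v), v, s(w, w, w)), s(s(u, w, w), v, u)), s(s(s(w, u, v), s(v, w, w), s(s(v, w, u), v, s(u, u, w))), s(s(v, v, w), s(v, s(u, v, u), s(w, u, w)), s(u, s(v, w, v), v)), s(s(s(w, u, v), s(u, u, v), s(v, w, u)), v, s(s(w, w, v), s(w, w, w), w))), s(w, v, s(u, v, v)))) = 1 + max(3, 4, 2) = 5
depth(s(w, v, u)) = 1 + max(0, 0, 0) = 1
depth(s(s(w, v, u), w, w)) = 1 + max(1, 0, 0) = 2
depth(s(s(s(w, v, u), w, w), w, s(v, w, v))) = 1 + max(2, 0, 1) = 3
depth(s(v, v, v)) = 1 + max(0, 0, 0) = 1
depth(s(u, s(u, u, w), w)) = 1 + max(0, 1, 0) = 2
depth(s(w, s(u, s(u, u, w), w), u)) = 1 + max(0, 2, 0) = 3
depth(s(s(w, s(u, s(u, u, w), w), u), v, u)) = 1 + max(3, 0, 0) = 4
depth(s(s(s(s(w, v, u), w, w), w, s(v, w, v)), s(v, v, v), s(s(w, s(u, s(u, u, w), w), u), v, u))) = 1 + max(3, 1, 4) = 5
depth(s(s(s(w, s(s(v, u, v), v, s(w, w, w)), s(s(u, w, w), v, u)), s(s(s(w, u, v), s(v, w, w), s(s(v, w, u), v, s(u, u, w))), s(s(v, v, w), s(v, s(u, v, u), s(w, u, w)), s(u, s(v, w, v), v)), s(s(s(w, u, v), s(u, u, v), s(v, w, u)), v, s(s(w, w, v), s(w, w, w), w))), s(w, v, s(u, v, v))), w, s(s(s(s(w, v, u), w, w), w, s(v, w, v)), s(v, v, v), s(s(w, s(u, s(u, u, w), w), u), v, u)))) = 1 + max(5, 0, 5) = 6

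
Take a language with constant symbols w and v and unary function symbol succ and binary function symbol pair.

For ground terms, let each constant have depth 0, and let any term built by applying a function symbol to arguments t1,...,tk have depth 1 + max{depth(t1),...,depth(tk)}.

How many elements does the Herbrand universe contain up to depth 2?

Write N_k for the number of ground terms of depth ≤ k. A term of depth ≤ k is either a constant or a function symbol applied to arguments of depth ≤ k−1, so N_k = 2 + N_{k-1} + N_{k-1}^2.
N_0 = 2
N_1 = 2 + 2 + 2^2 = 8
N_2 = 2 + 8 + 8^2 = 74

74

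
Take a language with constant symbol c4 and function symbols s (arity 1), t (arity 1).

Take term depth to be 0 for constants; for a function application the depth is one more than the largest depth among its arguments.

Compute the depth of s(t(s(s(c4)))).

4

depth(s(c4)) = 1 + depth(c4) = 1 + 0 = 1
depth(s(s(c4))) = 1 + depth(s(c4)) = 1 + 1 = 2
depth(t(s(s(c4)))) = 1 + depth(s(s(c4))) = 1 + 2 = 3
depth(s(t(s(s(c4))))) = 1 + depth(t(s(s(c4)))) = 1 + 3 = 4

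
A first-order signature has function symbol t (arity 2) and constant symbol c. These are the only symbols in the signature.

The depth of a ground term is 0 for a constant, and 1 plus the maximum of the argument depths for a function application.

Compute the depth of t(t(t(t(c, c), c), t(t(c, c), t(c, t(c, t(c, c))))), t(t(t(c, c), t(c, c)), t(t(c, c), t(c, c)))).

depth(t(c, c)) = 1 + max(0, 0) = 1
depth(t(t(c, c), c)) = 1 + max(1, 0) = 2
depth(t(c, t(c, c))) = 1 + max(0, 1) = 2
depth(t(c, t(c, t(c, c)))) = 1 + max(0, 2) = 3
depth(t(t(c, c), t(c, t(c, t(c, c))))) = 1 + max(1, 3) = 4
depth(t(t(t(c, c), c), t(t(c, c), t(c, t(c, t(c, c)))))) = 1 + max(2, 4) = 5
depth(t(t(c, c), t(c, c))) = 1 + max(1, 1) = 2
depth(t(t(t(c, c), t(c, c)), t(t(c, c), t(c, c)))) = 1 + max(2, 2) = 3
depth(t(t(t(t(c, c), c), t(t(c, c), t(c, t(c, t(c, c))))), t(t(t(c, c), t(c, c)), t(t(c, c), t(c, c))))) = 1 + max(5, 3) = 6

6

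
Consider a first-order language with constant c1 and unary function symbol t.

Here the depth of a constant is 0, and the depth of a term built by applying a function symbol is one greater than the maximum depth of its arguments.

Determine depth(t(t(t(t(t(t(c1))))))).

6

depth(t(c1)) = 1 + depth(c1) = 1 + 0 = 1
depth(t(t(c1))) = 1 + depth(t(c1)) = 1 + 1 = 2
depth(t(t(t(c1)))) = 1 + depth(t(t(c1))) = 1 + 2 = 3
depth(t(t(t(t(c1))))) = 1 + depth(t(t(t(c1)))) = 1 + 3 = 4
depth(t(t(t(t(t(c1)))))) = 1 + depth(t(t(t(t(c1))))) = 1 + 4 = 5
depth(t(t(t(t(t(t(c1))))))) = 1 + depth(t(t(t(t(t(c1)))))) = 1 + 5 = 6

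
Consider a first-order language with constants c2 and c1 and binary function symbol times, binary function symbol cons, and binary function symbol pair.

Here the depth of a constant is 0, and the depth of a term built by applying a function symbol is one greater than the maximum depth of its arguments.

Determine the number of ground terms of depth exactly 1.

Write N_k for the number of ground terms of depth ≤ k. A term of depth ≤ k is either a constant or a function symbol applied to arguments of depth ≤ k−1, so N_k = 2 + N_{k-1}^2 + N_{k-1}^2 + N_{k-1}^2.
N_0 = 2
N_1 = 2 + 2^2 + 2^2 + 2^2 = 14
Terms of depth exactly 1: N_1 − N_0 = 14 − 2 = 12.

12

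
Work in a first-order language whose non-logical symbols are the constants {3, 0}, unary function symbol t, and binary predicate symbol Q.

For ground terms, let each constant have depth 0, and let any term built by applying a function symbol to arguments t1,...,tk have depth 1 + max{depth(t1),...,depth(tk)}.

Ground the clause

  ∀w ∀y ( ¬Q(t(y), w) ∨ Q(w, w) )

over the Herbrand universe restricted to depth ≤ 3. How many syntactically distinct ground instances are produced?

Ground terms of depth ≤ 3:
  Let N_k = |{terms of depth ≤ k}|. Then N_0 = 2 and N_k = 2 + N_{k-1} for k ≥ 1 (one summand per function symbol, arity giving the exponent).
  N_0 = 2
  N_1 = 2 + 2 = 4
  N_2 = 2 + 4 = 6
  N_3 = 2 + 6 = 8
  Explicitly: 3, 0, t(3), t(0), t(t(3)), t(t(0)), t(t(t(3))), t(t(t(0))).
So there are 8 ground terms available for substitution.
There are 2 variables to instantiate (w, y), each occurring in at least one literal, so different choices give different ground instances.
Number of ground instances = 8^2 = 64.

64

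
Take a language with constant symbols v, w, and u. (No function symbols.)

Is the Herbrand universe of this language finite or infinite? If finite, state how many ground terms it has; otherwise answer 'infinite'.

3

There are no function symbols, so every ground term is one of the 3 constants.
The Herbrand universe is {v, w, u}, which is finite with 3 elements.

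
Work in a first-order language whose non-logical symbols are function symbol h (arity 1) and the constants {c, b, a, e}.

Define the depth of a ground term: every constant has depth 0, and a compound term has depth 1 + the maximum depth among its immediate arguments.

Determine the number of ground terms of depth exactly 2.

Let N_k = |{terms of depth ≤ k}|. Then N_0 = 4 and N_k = 4 + N_{k-1} for k ≥ 1 (one summand per function symbol, arity giving the exponent).
N_0 = 4
N_1 = 4 + 4 = 8
N_2 = 4 + 8 = 12
Terms of depth exactly 2: N_2 − N_1 = 12 − 8 = 4.

4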